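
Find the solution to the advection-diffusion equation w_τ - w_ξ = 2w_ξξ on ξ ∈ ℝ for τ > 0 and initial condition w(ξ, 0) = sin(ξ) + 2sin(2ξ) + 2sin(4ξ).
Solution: Change to a moving frame: let η = ξ + τ, σ = τ and write w(ξ,τ) = u(η,σ).
By the chain rule w_τ = u_σ + u_η, w_ξ = u_η, w_ξξ = u_ηη.
Then w_τ - w_ξ = u_σ: the advection term cancels and the PDE becomes the heat equation u_σ = 2u_ηη on η ∈ ℝ.
Initial data: u(η,0) = w(η,0) = sin(η) + 2sin(2η) + 2sin(4η).
On η ∈ ℝ each mode satisfies (sin(nη))″ = -n² sin(nη), so exp(-2n²σ) sin(nη) solves the heat equation; by superposition u(η,σ) = Σ c_n exp(-2n²σ) sin(nη).
Reading off the coefficients: c_1=1, c_2=2, c_4=2, so u(η,σ) = exp(-2σ)sin(η) + 2exp(-8σ)sin(2η) + 2exp(-32σ)sin(4η).
Substituting back η = ξ + τ, σ = τ: w(ξ,τ) = u(ξ + τ, τ).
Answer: w(ξ, τ) = exp(-2τ)sin(ξ + τ) + 2exp(-8τ)sin(2ξ + 2τ) + 2exp(-32τ)sin(4ξ + 4τ)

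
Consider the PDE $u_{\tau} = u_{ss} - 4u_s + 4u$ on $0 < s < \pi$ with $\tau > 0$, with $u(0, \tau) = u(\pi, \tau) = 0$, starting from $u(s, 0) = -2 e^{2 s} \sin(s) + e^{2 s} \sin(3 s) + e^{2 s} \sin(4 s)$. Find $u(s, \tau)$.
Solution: Substitute $u = e^{2s}w$, i.e. $w = e^{-2s}u$.
By the product rule, $u_s = e^{2s}(w_s + 2w)$, $u_{ss} = e^{2s}(w_{ss} + 4w_s + 4w)$, $u_{\tau} = e^{2s}w_{\tau}$.
Substituting into the PDE and dividing by $e^{2s}$: $w_{\tau} = (w_{ss} + 4w_s + 4w) - 4(w_s + 2w) + 4w$.
The lower-order terms cancel, leaving the standard heat equation $w_{\tau} = w_{ss}$.
Initial data for $w$: $w(s,0) = e^{-2s}u(s,0) = -2 \sin(s) + \sin(3 s) + \sin(4 s)$. The boundary conditions carry over: $w(0,\tau) = w(\pi,\tau) = 0$.
Solve for $w$:
  Using separation of variables $w = X(s)T(\tau)$:
  Eigenfunctions: $\sin(ns)$, $n = 1, 2, 3, \ldots$
  General solution: $w(s, \tau) = \sum c_n \sin(ns) e^{-n^2 \tau}$
  Matching $w(s,0) = -2 \sin(s) + \sin(3 s) + \sin(4 s)$ term by term: $c_1=-2, c_3=1, c_4=1$.
Hence $w(s,\tau) = -2 e^{-\tau} \sin(s) + e^{-9 \tau} \sin(3 s) + e^{-16 \tau} \sin(4 s)$.
Transform back: $u(s,\tau) = e^{2s}w(s,\tau)$.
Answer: $u(s, \tau) = -2 e^{-\tau} e^{2 s} \sin(s) + e^{-9 \tau} e^{2 s} \sin(3 s) + e^{-16 \tau} e^{2 s} \sin(4 s)$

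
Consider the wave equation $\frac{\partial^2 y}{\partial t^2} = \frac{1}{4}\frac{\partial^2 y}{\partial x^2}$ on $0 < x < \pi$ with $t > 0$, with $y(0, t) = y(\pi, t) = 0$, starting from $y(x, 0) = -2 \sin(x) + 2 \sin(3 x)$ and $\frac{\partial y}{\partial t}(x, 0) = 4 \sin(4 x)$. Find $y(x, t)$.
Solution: Separating variables: $y = \sum [A_n \cos(\omega_n t) + B_n \sin(\omega_n t)] \sin(nx)$, $\omega_n = n/2$. From ICs ($B_n$ = velocity coefficient / $\omega_n$): $A_1=-2, A_3=2, B_4=2$.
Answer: $y(x, t) = 2 \sin(2 t) \sin(4 x) - 2 \sin(x) \cos(t/2) + 2 \sin(3 x) \cos(3 t/2)$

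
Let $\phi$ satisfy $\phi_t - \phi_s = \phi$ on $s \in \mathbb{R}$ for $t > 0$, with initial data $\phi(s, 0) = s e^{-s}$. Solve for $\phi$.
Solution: Substitute $\phi = e^{-s}u$, i.e. $u = e^{s}\phi$.
By the product rule, $\phi_s = e^{-s}(u_s - u)$, $\phi_t = e^{-s}u_t$.
Substituting into the PDE and dividing by $e^{-s}$: $u_t - (u_s - u) = u$.
The lower-order terms cancel, leaving the standard advection equation $u_t - u_s = 0$.
Initial data for $u$: $u(s,0) = e^{s}\phi(s,0) = s$.
Solve for $u$:
  By method of characteristics (waves move left with speed 1):
  Along characteristics $s + t =$ const, $u$ is constant, so $u(s,t) = f(s + t)$ with $f = u( \cdot , 0)$.
Hence $u(s,t) = s + t$.
Transform back: $\phi(s,t) = e^{-s}u(s,t)$.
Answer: $\phi(s, t) = s e^{-s} + t e^{-s}$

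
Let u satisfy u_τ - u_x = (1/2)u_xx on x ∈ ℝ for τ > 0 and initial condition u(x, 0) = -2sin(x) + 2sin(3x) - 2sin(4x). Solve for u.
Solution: Change to a moving frame: let η = x + τ, σ = τ and write u(x,τ) = w(η,σ).
By the chain rule u_τ = w_σ + w_η, u_x = w_η, u_xx = w_ηη.
Then u_τ - u_x = w_σ: the advection term cancels and the PDE becomes the heat equation w_σ = (1/2)w_ηη on η ∈ ℝ.
Initial data: w(η,0) = u(η,0) = -2sin(η) + 2sin(3η) - 2sin(4η).
On η ∈ ℝ each mode satisfies (sin(nη))″ = -n² sin(nη), so exp(-n²σ/2) sin(nη) solves the heat equation; by superposition w(η,σ) = Σ c_n exp(-n²σ/2) sin(nη).
Reading off the coefficients: c_1=-2, c_3=2, c_4=-2, so w(η,σ) = -2exp(-8σ)sin(4η) - 2exp(-σ/2)sin(η) + 2exp(-9σ/2)sin(3η).
Substituting back η = x + τ, σ = τ: u(x,τ) = w(x + τ, τ).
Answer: u(x, τ) = -2exp(-8τ)sin(4x + 4τ) - 2exp(-τ/2)sin(x + τ) + 2exp(-9τ/2)sin(3x + 3τ)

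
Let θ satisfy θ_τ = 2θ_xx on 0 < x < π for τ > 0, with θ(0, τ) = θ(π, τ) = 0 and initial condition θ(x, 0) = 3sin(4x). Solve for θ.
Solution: Separating variables: θ = Σ c_n exp(-2n²τ) sin(nx). From θ(x,0) = 3sin(4x): c_4=3.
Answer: θ(x, τ) = 3exp(-32τ)sin(4x)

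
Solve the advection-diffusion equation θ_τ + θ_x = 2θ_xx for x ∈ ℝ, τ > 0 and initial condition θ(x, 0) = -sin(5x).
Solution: Moving frame: η = x - τ, σ = τ, θ = u(η,σ), so θ_τ = u_σ - u_η and θ_xx = u_ηη.
Hence θ_τ + θ_x = u_σ and the PDE becomes the heat equation u_σ = 2u_ηη on η ∈ ℝ.
Initial data: u(η,0) = θ(η,0) = -sin(5η). Each mode sin(nη) decays as exp(-2n²σ) on ℝ, so u(η,σ) = Σ c_n exp(-2n²σ) sin(nη) with c_5=-1: u(η,σ) = -exp(-50σ)sin(5η).
Substituting back: θ(x,τ) = u(x - τ, τ).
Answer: θ(x, τ) = -exp(-50τ)sin(5x - 5τ)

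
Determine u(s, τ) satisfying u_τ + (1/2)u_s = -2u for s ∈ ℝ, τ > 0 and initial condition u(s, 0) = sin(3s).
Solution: Substitute u = exp(-2τ)w, i.e. w = exp(2τ)u.
By the product rule, u_τ = exp(-2τ)(w_τ - 2w), u_s = exp(-2τ)w_s.
Substituting into the PDE and dividing by exp(-2τ): w_τ - 2w + (1/2)w_s = -2w.
The lower-order terms cancel, leaving the standard advection equation w_τ + (1/2)w_s = 0.
Initial data for w: w(s,0) = u(s,0) = sin(3s).
Solve for w:
  By method of characteristics (waves move right with speed 1/2):
  Along characteristics s - (1/2)τ = const, w is constant, so w(s,τ) = f(s - (1/2)τ) with f = w(·, 0).
Hence w(s,τ) = sin(3s - 3τ/2).
Transform back: u(s,τ) = exp(-2τ)w(s,τ).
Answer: u(s, τ) = exp(-2τ)sin(3s - 3τ/2)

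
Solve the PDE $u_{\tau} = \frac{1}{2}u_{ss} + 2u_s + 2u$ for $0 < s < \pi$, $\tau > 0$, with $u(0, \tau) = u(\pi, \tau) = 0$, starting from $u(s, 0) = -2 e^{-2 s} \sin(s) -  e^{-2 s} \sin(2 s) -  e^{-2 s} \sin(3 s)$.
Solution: Substitute $u = e^{-2s}w$.
Then $u_s = e^{-2s}(w_s - 2w)$, $u_{ss} = e^{-2s}(w_{ss} - 4w_s + 4w)$, $u_{\tau} = e^{-2s}w_{\tau}$; substituting and dividing by $e^{-2s}$, the lower-order terms cancel: $w_{\tau} = \frac{1}{2}w_{ss}$ (standard heat equation).
Data for $w$: $w(s,0) = e^{2s}u(s,0) = -2 \sin(s) - \sin(2 s) - \sin(3 s)$. The boundary conditions carry over: $w(0,\tau) = w(\pi,\tau) = 0$.
Separating variables: $w = \sum c_n e^{-n^2\tau/2} \sin(ns)$. From $w(s,0) = -2 \sin(s) - \sin(2 s) - \sin(3 s)$: $c_1=-2, c_2=-1, c_3=-1$.
So $w(s,\tau) = - e^{-2 \tau} \sin(2 s) - 2 e^{-\tau/2} \sin(s) - e^{-9 \tau/2} \sin(3 s)$, and $u(s,\tau) = e^{-2s}w(s,\tau)$.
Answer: $u(s, \tau) = - e^{-2 \tau} e^{-2 s} \sin(2 s) - 2 e^{-\tau/2} e^{-2 s} \sin(s) -  e^{-9 \tau/2} e^{-2 s} \sin(3 s)$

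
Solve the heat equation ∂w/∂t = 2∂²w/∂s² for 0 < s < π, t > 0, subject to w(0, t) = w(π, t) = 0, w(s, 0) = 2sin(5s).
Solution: Separating variables: w = Σ c_n exp(-2n²t) sin(ns). From w(s,0) = 2sin(5s): c_5=2.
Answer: w(s, t) = 2exp(-50t)sin(5s)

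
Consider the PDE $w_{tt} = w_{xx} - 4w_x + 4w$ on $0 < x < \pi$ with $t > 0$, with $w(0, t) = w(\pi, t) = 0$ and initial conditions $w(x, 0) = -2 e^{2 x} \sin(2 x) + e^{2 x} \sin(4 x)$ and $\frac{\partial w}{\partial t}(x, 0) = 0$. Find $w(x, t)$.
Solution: Substitute $w = e^{2x}u$.
Then $w_x = e^{2x}(u_x + 2u)$, $w_{xx} = e^{2x}(u_{xx} + 4u_x + 4u)$, $w_{tt} = e^{2x}u_{tt}$; substituting and dividing by $e^{2x}$, the lower-order terms cancel: $u_{tt} = u_{xx}$ (standard wave equation).
Data for $u$: $u(x,0) = e^{-2x}w(x,0) = -2 \sin(2 x) + \sin(4 x)$; $u_t(x,0) = e^{-2x}w_t(x,0) = 0$. The boundary conditions carry over: $u(0,t) = u(\pi,t) = 0$.
Separating variables: $u = \sum [A_n \cos(\omega_n t) + B_n \sin(\omega_n t)] \sin(nx)$, $\omega_n = n$. From ICs: $A_2=-2, A_4=1$.
So $u(x,t) = -2 \sin(2 x) \cos(2 t) + \sin(4 x) \cos(4 t)$, and $w(x,t) = e^{2x}u(x,t)$.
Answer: $w(x, t) = -2 e^{2 x} \sin(2 x) \cos(2 t) + e^{2 x} \sin(4 x) \cos(4 t)$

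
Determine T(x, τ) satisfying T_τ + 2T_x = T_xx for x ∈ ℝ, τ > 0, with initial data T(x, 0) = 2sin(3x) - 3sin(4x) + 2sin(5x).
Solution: Moving frame: η = x - 2τ, σ = τ, T = u(η,σ), so T_τ = u_σ - 2u_η and T_xx = u_ηη.
Hence T_τ + 2T_x = u_σ and the PDE becomes the heat equation u_σ = u_ηη on η ∈ ℝ.
Initial data: u(η,0) = T(η,0) = 2sin(3η) - 3sin(4η) + 2sin(5η). Each mode sin(nη) decays as exp(-n²σ) on ℝ, so u(η,σ) = Σ c_n exp(-n²σ) sin(nη) with c_3=2, c_4=-3, c_5=2: u(η,σ) = 2exp(-9σ)sin(3η) - 3exp(-16σ)sin(4η) + 2exp(-25σ)sin(5η).
Substituting back: T(x,τ) = u(x - 2τ, τ).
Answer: T(x, τ) = 2exp(-9τ)sin(3x - 6τ) - 3exp(-16τ)sin(4x - 8τ) + 2exp(-25τ)sin(5x - 10τ)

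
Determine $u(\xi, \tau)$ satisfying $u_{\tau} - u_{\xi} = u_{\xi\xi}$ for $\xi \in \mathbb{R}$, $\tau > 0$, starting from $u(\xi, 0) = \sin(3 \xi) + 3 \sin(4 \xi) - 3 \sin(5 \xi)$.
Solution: Change to a moving frame: let $\eta = \xi + \tau$, $\sigma = \tau$ and write $u(\xi,\tau) = w(\eta,\sigma)$.
By the chain rule $u_{\tau} = w_{\sigma} + w_{\eta}$, $u_{\xi} = w_{\eta}$, $u_{\xi\xi} = w_{\eta\eta}$.
Then $u_{\tau} - u_{\xi} = w_{\sigma}$: the advection term cancels and the PDE becomes the heat equation $w_{\sigma} = w_{\eta\eta}$ on $\eta \in \mathbb{R}$.
Initial data: $w(\eta,0) = u(\eta,0) = \sin(3 \eta) + 3 \sin(4 \eta) - 3 \sin(5 \eta)$.
On $\eta \in \mathbb{R}$ each mode satisfies $(\sin(n\eta))'' = -n^2 \sin(n\eta)$, so $e^{-n^2\sigma} \sin(n\eta)$ solves the heat equation; by superposition $w(\eta,\sigma) = \sum c_n e^{-n^2\sigma} \sin(n\eta)$.
Reading off the coefficients: $c_3=1, c_4=3, c_5=-3$, so $w(\eta,\sigma) = e^{-9 \sigma} \sin(3 \eta) + 3 e^{-16 \sigma} \sin(4 \eta) - 3 e^{-25 \sigma} \sin(5 \eta)$.
Substituting back $\eta = \xi + \tau$, $\sigma = \tau$: $u(\xi,\tau) = w(\xi + \tau, \tau)$.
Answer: $u(\xi, \tau) = e^{-9 \tau} \sin(3 \tau + 3 \xi) + 3 e^{-16 \tau} \sin(4 \tau + 4 \xi) - 3 e^{-25 \tau} \sin(5 \tau + 5 \xi)$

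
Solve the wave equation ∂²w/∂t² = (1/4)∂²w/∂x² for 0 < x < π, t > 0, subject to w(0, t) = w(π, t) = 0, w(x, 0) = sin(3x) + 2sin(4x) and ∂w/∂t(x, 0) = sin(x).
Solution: Using separation of variables w = X(x)T(t):
Eigenfunctions: sin(nx), n = 1, 2, 3, ...
General solution: w(x, t) = Σ [A_n cos(n t/2) + B_n sin(n t/2)] sin(nx)
From w(x,0) = sin(3x) + 2sin(4x): A_3=1, A_4=2. From w_t(x,0) = sin(x), using w_t(x,0) = Σ ω_n B_n sin(nx) with ω_n = n/2: B_1 = 1/(1/2) = 2.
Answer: w(x, t) = 2sin(t/2)sin(x) + sin(3x)cos(3t/2) + 2sin(4x)cos(2t)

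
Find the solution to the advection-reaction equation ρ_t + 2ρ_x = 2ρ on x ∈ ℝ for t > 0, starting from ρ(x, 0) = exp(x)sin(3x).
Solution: Substitute ρ = exp(x)u, i.e. u = exp(-x)ρ.
By the product rule, ρ_x = exp(x)(u_x + u), ρ_t = exp(x)u_t.
Substituting into the PDE and dividing by exp(x): u_t + 2(u_x + u) = 2u.
The lower-order terms cancel, leaving the standard advection equation u_t + 2u_x = 0.
Initial data for u: u(x,0) = exp(-x)ρ(x,0) = sin(3x).
Solve for u:
  By method of characteristics (waves move right with speed 2):
  Along characteristics x - 2t = const, u is constant, so u(x,t) = f(x - 2t) with f = u(·, 0).
Hence u(x,t) = -sin(6t - 3x).
Transform back: ρ(x,t) = exp(x)u(x,t).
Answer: ρ(x, t) = -exp(x)sin(6t - 3x)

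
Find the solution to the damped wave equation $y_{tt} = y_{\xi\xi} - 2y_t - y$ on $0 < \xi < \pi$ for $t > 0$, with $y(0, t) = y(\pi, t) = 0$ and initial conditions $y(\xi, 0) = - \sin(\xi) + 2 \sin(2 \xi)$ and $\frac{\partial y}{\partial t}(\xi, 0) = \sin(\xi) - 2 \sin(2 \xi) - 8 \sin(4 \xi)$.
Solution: Substitute $y = e^{-t}u$.
Then $y_t = e^{-t}(u_t - u)$, $y_{tt} = e^{-t}(u_{tt} - 2u_t + u)$, $y_{\xi\xi} = e^{-t}u_{\xi\xi}$; substituting and dividing by $e^{-t}$, the lower-order terms cancel: $u_{tt} = u_{\xi\xi}$ (standard wave equation).
Data for $u$: $u(\xi,0) = y(\xi,0) = - \sin(\xi) + 2 \sin(2 \xi)$; $u_t(\xi,0) = y_t(\xi,0) + y(\xi,0) = -8 \sin(4 \xi)$. The boundary conditions carry over: $u(0,t) = u(\pi,t) = 0$.
Separating variables: $u = \sum [A_n \cos(\omega_n t) + B_n \sin(\omega_n t)] \sin(n\xi)$, $\omega_n = n$. From ICs ($B_n$ = velocity coefficient / $\omega_n$): $A_1=-1, A_2=2, B_4=-2$.
So $u(\xi,t) = -2 \sin(4 t) \sin(4 \xi) - \sin(\xi) \cos(t) + 2 \sin(2 \xi) \cos(2 t)$, and $y(\xi,t) = e^{-t}u(\xi,t)$.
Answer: $y(\xi, t) = - e^{-t} \sin(\xi) \cos(t) + 2 e^{-t} \sin(2 \xi) \cos(2 t) - 2 e^{-t} \sin(4 \xi) \sin(4 t)$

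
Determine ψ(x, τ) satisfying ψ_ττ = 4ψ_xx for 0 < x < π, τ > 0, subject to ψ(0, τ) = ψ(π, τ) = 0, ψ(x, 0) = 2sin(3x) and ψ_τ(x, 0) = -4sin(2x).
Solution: Using separation of variables ψ = X(x)T(τ):
Eigenfunctions: sin(nx), n = 1, 2, 3, ...
General solution: ψ(x, τ) = Σ [A_n cos(2n τ) + B_n sin(2n τ)] sin(nx)
From ψ(x,0) = 2sin(3x): A_3=2. From ψ_τ(x,0) = -4sin(2x), using ψ_τ(x,0) = Σ ω_n B_n sin(nx) with ω_n = 2n: B_2 = (-4)/4 = -1.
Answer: ψ(x, τ) = -sin(2x)sin(4τ) + 2sin(3x)cos(6τ)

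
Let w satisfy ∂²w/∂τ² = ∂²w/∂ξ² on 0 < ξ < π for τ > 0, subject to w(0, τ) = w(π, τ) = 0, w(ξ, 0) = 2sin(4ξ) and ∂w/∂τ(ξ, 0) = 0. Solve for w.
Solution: Using separation of variables w = X(ξ)T(τ):
Eigenfunctions: sin(nξ), n = 1, 2, 3, ...
General solution: w(ξ, τ) = Σ [A_n cos(n τ) + B_n sin(n τ)] sin(nξ)
From w(ξ,0) = 2sin(4ξ): A_4=2. From w_τ(ξ,0) = 0: all B_n = 0.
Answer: w(ξ, τ) = 2sin(4ξ)cos(4τ)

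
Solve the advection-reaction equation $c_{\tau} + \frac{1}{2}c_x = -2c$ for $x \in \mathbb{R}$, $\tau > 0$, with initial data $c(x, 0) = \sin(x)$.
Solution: Substitute $c = e^{-2\tau}u$.
Then $c_{\tau} = e^{-2\tau}(u_{\tau} - 2u)$, $c_x = e^{-2\tau}u_x$; substituting and dividing by $e^{-2\tau}$, the lower-order terms cancel: $u_{\tau} + \frac{1}{2}u_x = 0$ (standard advection equation).
Data for $u$: $u(x,0) = c(x,0) = \sin(x)$.
By characteristics ($dx/d\tau = 1/2$), $u(x,\tau) = f(x - \frac{1}{2}\tau)$ with $f = u( \cdot , 0)$.
So $u(x,\tau) = \sin(x - \tau/2)$, and $c(x,\tau) = e^{-2\tau}u(x,\tau)$.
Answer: $c(x, \tau) = - e^{-2 \tau} \sin(\tau/2 - x)$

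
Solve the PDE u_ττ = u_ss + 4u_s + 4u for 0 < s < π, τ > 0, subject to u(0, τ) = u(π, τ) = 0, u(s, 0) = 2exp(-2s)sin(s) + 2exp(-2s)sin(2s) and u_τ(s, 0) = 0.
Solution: Substitute u = exp(-2s)w.
Then u_s = exp(-2s)(w_s - 2w), u_ss = exp(-2s)(w_ss - 4w_s + 4w), u_ττ = exp(-2s)w_ττ; substituting and dividing by exp(-2s), the lower-order terms cancel: w_ττ = w_ss (standard wave equation).
Data for w: w(s,0) = exp(2s)u(s,0) = 2sin(s) + 2sin(2s); w_τ(s,0) = exp(2s)u_τ(s,0) = 0. The boundary conditions carry over: w(0,τ) = w(π,τ) = 0.
Separating variables: w = Σ [A_n cos(ω_n τ) + B_n sin(ω_n τ)] sin(ns), ω_n = n. From ICs: A_1=2, A_2=2.
So w(s,τ) = 2sin(s)cos(τ) + 2sin(2s)cos(2τ), and u(s,τ) = exp(-2s)w(s,τ).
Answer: u(s, τ) = 2exp(-2s)sin(s)cos(τ) + 2exp(-2s)sin(2s)cos(2τ)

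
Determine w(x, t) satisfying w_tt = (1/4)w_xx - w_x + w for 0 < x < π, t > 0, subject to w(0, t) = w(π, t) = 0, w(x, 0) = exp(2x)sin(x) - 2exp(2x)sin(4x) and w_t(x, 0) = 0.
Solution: Substitute w = exp(2x)u, i.e. u = exp(-2x)w.
By the product rule, w_x = exp(2x)(u_x + 2u), w_xx = exp(2x)(u_xx + 4u_x + 4u), w_tt = exp(2x)u_tt.
Substituting into the PDE and dividing by exp(2x): u_tt = (1/4)(u_xx + 4u_x + 4u) - (u_x + 2u) + u.
The lower-order terms cancel, leaving the standard wave equation u_tt = (1/4)u_xx.
Initial data for u: u(x,0) = exp(-2x)w(x,0) = sin(x) - 2sin(4x); u_t(x,0) = exp(-2x)w_t(x,0) = 0. The boundary conditions carry over: u(0,t) = u(π,t) = 0.
Solve for u:
  Using separation of variables u = X(x)T(t):
  Eigenfunctions: sin(nx), n = 1, 2, 3, ...
  General solution: u(x, t) = Σ [A_n cos(n t/2) + B_n sin(n t/2)] sin(nx)
  From u(x,0) = sin(x) - 2sin(4x): A_1=1, A_4=-2. From u_t(x,0) = 0: all B_n = 0.
Hence u(x,t) = sin(x)cos(t/2) - 2sin(4x)cos(2t).
Transform back: w(x,t) = exp(2x)u(x,t).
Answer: w(x, t) = exp(2x)sin(x)cos(t/2) - 2exp(2x)sin(4x)cos(2t)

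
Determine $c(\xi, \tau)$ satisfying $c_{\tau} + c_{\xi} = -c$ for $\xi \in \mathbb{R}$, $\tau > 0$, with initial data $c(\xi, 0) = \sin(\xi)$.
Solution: Substitute $c = e^{-\tau}u$, i.e. $u = e^{\tau}c$.
By the product rule, $c_{\tau} = e^{-\tau}(u_{\tau} - u)$, $c_{\xi} = e^{-\tau}u_{\xi}$.
Substituting into the PDE and dividing by $e^{-\tau}$: $u_{\tau} - u + u_{\xi} = -u$.
The lower-order terms cancel, leaving the standard advection equation $u_{\tau} + u_{\xi} = 0$.
Initial data for $u$: $u(\xi,0) = c(\xi,0) = \sin(\xi)$.
Solve for $u$:
  By method of characteristics (waves move right with speed 1):
  Along characteristics $\xi - \tau =$ const, $u$ is constant, so $u(\xi,\tau) = f(\xi - \tau)$ with $f = u( \cdot , 0)$.
Hence $u(\xi,\tau) = \sin(\xi - \tau)$.
Transform back: $c(\xi,\tau) = e^{-\tau}u(\xi,\tau)$.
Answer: $c(\xi, \tau) = - e^{-\tau} \sin(\tau - \xi)$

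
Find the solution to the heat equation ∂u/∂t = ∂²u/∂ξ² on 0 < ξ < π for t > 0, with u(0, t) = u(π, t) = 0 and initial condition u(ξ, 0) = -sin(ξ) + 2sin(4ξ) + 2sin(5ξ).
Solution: Using separation of variables u = X(ξ)T(t):
Eigenfunctions: sin(nξ), n = 1, 2, 3, ...
General solution: u(ξ, t) = Σ c_n sin(nξ) exp(-n² t)
Matching u(ξ,0) = -sin(ξ) + 2sin(4ξ) + 2sin(5ξ) term by term: c_1=-1, c_4=2, c_5=2.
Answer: u(ξ, t) = -exp(-t)sin(ξ) + 2exp(-16t)sin(4ξ) + 2exp(-25t)sin(5ξ)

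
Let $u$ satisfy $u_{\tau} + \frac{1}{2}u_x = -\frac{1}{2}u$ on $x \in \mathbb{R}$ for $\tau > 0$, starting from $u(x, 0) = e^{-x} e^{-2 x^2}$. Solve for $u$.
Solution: Substitute $u = e^{-x}w$, i.e. $w = e^{x}u$.
By the product rule, $u_x = e^{-x}(w_x - w)$, $u_{\tau} = e^{-x}w_{\tau}$.
Substituting into the PDE and dividing by $e^{-x}$: $w_{\tau} + \frac{1}{2}(w_x - w) = -\frac{1}{2}w$.
The lower-order terms cancel, leaving the standard advection equation $w_{\tau} + \frac{1}{2}w_x = 0$.
Initial data for $w$: $w(x,0) = e^{x}u(x,0) = e^{-2 x^2}$.
Solve for $w$:
  By method of characteristics (waves move right with speed 1/2):
  Along characteristics $x - \frac{1}{2}\tau =$ const, $w$ is constant, so $w(x,\tau) = f(x - \frac{1}{2}\tau)$ with $f = w( \cdot , 0)$.
Hence $w(x,\tau) = e^{-2 (x - \tau/2)^2}$.
Transform back: $u(x,\tau) = e^{-x}w(x,\tau)$.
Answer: $u(x, \tau) = e^{-x} e^{-2 (-\tau/2 + x)^2}$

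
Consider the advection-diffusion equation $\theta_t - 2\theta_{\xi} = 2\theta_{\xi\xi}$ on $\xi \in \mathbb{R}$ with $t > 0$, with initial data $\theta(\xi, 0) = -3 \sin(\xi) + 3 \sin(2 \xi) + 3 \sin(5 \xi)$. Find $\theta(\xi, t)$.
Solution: Moving frame: $\eta = \xi + 2t$, $\sigma = t$, $\theta = u(\eta,\sigma)$, so $\theta_t = u_{\sigma} + 2u_{\eta}$ and $\theta_{\xi\xi} = u_{\eta\eta}$.
Hence $\theta_t - 2\theta_{\xi} = u_{\sigma}$ and the PDE becomes the heat equation $u_{\sigma} = 2u_{\eta\eta}$ on $\eta \in \mathbb{R}$.
Initial data: $u(\eta,0) = \theta(\eta,0) = -3 \sin(\eta) + 3 \sin(2 \eta) + 3 \sin(5 \eta)$. Each mode $\sin(n\eta)$ decays as $e^{-2n^2\sigma}$ on $\mathbb{R}$, so $u(\eta,\sigma) = \sum c_n e^{-2n^2\sigma} \sin(n\eta)$ with $c_1=-3, c_2=3, c_5=3$: $u(\eta,\sigma) = -3 e^{-2 \sigma} \sin(\eta) + 3 e^{-8 \sigma} \sin(2 \eta) + 3 e^{-50 \sigma} \sin(5 \eta)$.
Substituting back: $\theta(\xi,t) = u(\xi + 2t, t)$.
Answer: $\theta(\xi, t) = -3 e^{-2 t} \sin(\xi + 2 t) + 3 e^{-8 t} \sin(2 \xi + 4 t) + 3 e^{-50 t} \sin(5 \xi + 10 t)$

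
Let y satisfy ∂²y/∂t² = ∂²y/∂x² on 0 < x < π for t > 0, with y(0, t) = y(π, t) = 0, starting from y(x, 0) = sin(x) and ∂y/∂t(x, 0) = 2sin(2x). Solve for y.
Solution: Separating variables: y = Σ [A_n cos(ω_n t) + B_n sin(ω_n t)] sin(nx), ω_n = n. From ICs (B_n = velocity coefficient / ω_n): A_1=1, B_2=1.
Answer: y(x, t) = sin(2t)sin(2x) + sin(x)cos(t)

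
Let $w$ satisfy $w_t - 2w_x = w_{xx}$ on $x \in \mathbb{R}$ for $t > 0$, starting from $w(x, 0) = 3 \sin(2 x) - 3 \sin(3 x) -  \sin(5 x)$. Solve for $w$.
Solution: Change to a moving frame: let $\eta = x + 2t$, $\sigma = t$ and write $w(x,t) = u(\eta,\sigma)$.
By the chain rule $w_t = u_{\sigma} + 2u_{\eta}$, $w_x = u_{\eta}$, $w_{xx} = u_{\eta\eta}$.
Then $w_t - 2w_x = u_{\sigma}$: the advection term cancels and the PDE becomes the heat equation $u_{\sigma} = u_{\eta\eta}$ on $\eta \in \mathbb{R}$.
Initial data: $u(\eta,0) = w(\eta,0) = 3 \sin(2 \eta) - 3 \sin(3 \eta) - \sin(5 \eta)$.
On $\eta \in \mathbb{R}$ each mode satisfies $(\sin(n\eta))'' = -n^2 \sin(n\eta)$, so $e^{-n^2\sigma} \sin(n\eta)$ solves the heat equation; by superposition $u(\eta,\sigma) = \sum c_n e^{-n^2\sigma} \sin(n\eta)$.
Reading off the coefficients: $c_2=3, c_3=-3, c_5=-1$, so $u(\eta,\sigma) = 3 e^{-4 \sigma} \sin(2 \eta) - 3 e^{-9 \sigma} \sin(3 \eta) - e^{-25 \sigma} \sin(5 \eta)$.
Substituting back $\eta = x + 2t$, $\sigma = t$: $w(x,t) = u(x + 2t, t)$.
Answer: $w(x, t) = 3 e^{-4 t} \sin(4 t + 2 x) - 3 e^{-9 t} \sin(6 t + 3 x) -  e^{-25 t} \sin(10 t + 5 x)$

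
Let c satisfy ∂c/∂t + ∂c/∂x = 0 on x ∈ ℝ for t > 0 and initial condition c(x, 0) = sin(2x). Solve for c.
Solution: By method of characteristics (waves move right with speed 1):
Along characteristics x - t = const, c is constant, so c(x,t) = f(x - t) with f = c(·, 0).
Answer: c(x, t) = -sin(2t - 2x)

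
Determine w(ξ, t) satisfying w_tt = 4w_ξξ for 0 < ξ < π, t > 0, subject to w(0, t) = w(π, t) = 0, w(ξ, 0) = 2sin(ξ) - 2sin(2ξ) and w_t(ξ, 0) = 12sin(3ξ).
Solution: Using separation of variables w = X(ξ)T(t):
Eigenfunctions: sin(nξ), n = 1, 2, 3, ...
General solution: w(ξ, t) = Σ [A_n cos(2n t) + B_n sin(2n t)] sin(nξ)
From w(ξ,0) = 2sin(ξ) - 2sin(2ξ): A_1=2, A_2=-2. From w_t(ξ,0) = 12sin(3ξ), using w_t(ξ,0) = Σ ω_n B_n sin(nξ) with ω_n = 2n: B_3 = 12/6 = 2.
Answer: w(ξ, t) = 2sin(6t)sin(3ξ) + 2sin(ξ)cos(2t) - 2sin(2ξ)cos(4t)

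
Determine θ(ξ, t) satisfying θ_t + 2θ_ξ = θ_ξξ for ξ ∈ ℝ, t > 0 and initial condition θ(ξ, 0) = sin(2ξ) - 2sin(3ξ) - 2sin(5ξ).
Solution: Moving frame: η = ξ - 2t, σ = t, θ = u(η,σ), so θ_t = u_σ - 2u_η and θ_ξξ = u_ηη.
Hence θ_t + 2θ_ξ = u_σ and the PDE becomes the heat equation u_σ = u_ηη on η ∈ ℝ.
Initial data: u(η,0) = θ(η,0) = sin(2η) - 2sin(3η) - 2sin(5η). Each mode sin(nη) decays as exp(-n²σ) on ℝ, so u(η,σ) = Σ c_n exp(-n²σ) sin(nη) with c_2=1, c_3=-2, c_5=-2: u(η,σ) = exp(-4σ)sin(2η) - 2exp(-9σ)sin(3η) - 2exp(-25σ)sin(5η).
Substituting back: θ(ξ,t) = u(ξ - 2t, t).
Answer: θ(ξ, t) = -exp(-4t)sin(4t - 2ξ) + 2exp(-9t)sin(6t - 3ξ) + 2exp(-25t)sin(10t - 5ξ)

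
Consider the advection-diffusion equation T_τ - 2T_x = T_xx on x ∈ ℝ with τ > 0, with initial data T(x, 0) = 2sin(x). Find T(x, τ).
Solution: Change to a moving frame: let η = x + 2τ, σ = τ and write T(x,τ) = u(η,σ).
By the chain rule T_τ = u_σ + 2u_η, T_x = u_η, T_xx = u_ηη.
Then T_τ - 2T_x = u_σ: the advection term cancels and the PDE becomes the heat equation u_σ = u_ηη on η ∈ ℝ.
Initial data: u(η,0) = T(η,0) = 2sin(η).
On η ∈ ℝ each mode satisfies (sin(nη))″ = -n² sin(nη), so exp(-n²σ) sin(nη) solves the heat equation; by superposition u(η,σ) = Σ c_n exp(-n²σ) sin(nη).
Reading off the coefficients: c_1=2, so u(η,σ) = 2exp(-σ)sin(η).
Substituting back η = x + 2τ, σ = τ: T(x,τ) = u(x + 2τ, τ).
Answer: T(x, τ) = 2exp(-τ)sin(x + 2τ)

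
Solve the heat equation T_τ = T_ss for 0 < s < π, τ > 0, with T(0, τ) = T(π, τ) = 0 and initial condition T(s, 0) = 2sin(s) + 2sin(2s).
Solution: Using separation of variables T = X(s)G(τ):
Eigenfunctions: sin(ns), n = 1, 2, 3, ...
General solution: T(s, τ) = Σ c_n sin(ns) exp(-n² τ)
Matching T(s,0) = 2sin(s) + 2sin(2s) term by term: c_1=2, c_2=2.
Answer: T(s, τ) = 2exp(-τ)sin(s) + 2exp(-4τ)sin(2s)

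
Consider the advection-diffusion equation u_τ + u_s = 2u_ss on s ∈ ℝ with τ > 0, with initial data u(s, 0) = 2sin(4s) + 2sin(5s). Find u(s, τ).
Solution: Moving frame: η = s - τ, σ = τ, u = w(η,σ), so u_τ = w_σ - w_η and u_ss = w_ηη.
Hence u_τ + u_s = w_σ and the PDE becomes the heat equation w_σ = 2w_ηη on η ∈ ℝ.
Initial data: w(η,0) = u(η,0) = 2sin(4η) + 2sin(5η). Each mode sin(nη) decays as exp(-2n²σ) on ℝ, so w(η,σ) = Σ c_n exp(-2n²σ) sin(nη) with c_4=2, c_5=2: w(η,σ) = 2exp(-32σ)sin(4η) + 2exp(-50σ)sin(5η).
Substituting back: u(s,τ) = w(s - τ, τ).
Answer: u(s, τ) = 2exp(-32τ)sin(4s - 4τ) + 2exp(-50τ)sin(5s - 5τ)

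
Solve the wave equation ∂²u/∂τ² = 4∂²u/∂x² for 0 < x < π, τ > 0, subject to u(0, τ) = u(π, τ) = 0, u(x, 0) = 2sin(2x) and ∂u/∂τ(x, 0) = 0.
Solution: Separating variables: u = Σ [A_n cos(ω_n τ) + B_n sin(ω_n τ)] sin(nx), ω_n = 2n. From ICs: A_2=2.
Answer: u(x, τ) = 2sin(2x)cos(4τ)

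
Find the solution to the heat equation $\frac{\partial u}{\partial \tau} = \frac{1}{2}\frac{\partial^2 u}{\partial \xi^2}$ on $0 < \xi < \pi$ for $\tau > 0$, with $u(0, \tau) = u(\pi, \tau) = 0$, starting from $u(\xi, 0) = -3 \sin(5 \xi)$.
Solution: Using separation of variables $u = X(\xi)T(\tau)$:
Eigenfunctions: $\sin(n\xi)$, $n = 1, 2, 3, \ldots$
General solution: $u(\xi, \tau) = \sum c_n \sin(n\xi) e^{-n^2 \tau/2}$
Matching $u(\xi,0) = -3 \sin(5 \xi)$ term by term: $c_5=-3$.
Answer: $u(\xi, \tau) = -3 e^{-25 \tau/2} \sin(5 \xi)$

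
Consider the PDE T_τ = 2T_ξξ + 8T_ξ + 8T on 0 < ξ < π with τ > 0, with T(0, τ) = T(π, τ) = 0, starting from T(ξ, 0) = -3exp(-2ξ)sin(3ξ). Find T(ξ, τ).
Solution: Substitute T = exp(-2ξ)u.
Then T_ξ = exp(-2ξ)(u_ξ - 2u), T_ξξ = exp(-2ξ)(u_ξξ - 4u_ξ + 4u), T_τ = exp(-2ξ)u_τ; substituting and dividing by exp(-2ξ), the lower-order terms cancel: u_τ = 2u_ξξ (standard heat equation).
Data for u: u(ξ,0) = exp(2ξ)T(ξ,0) = -3sin(3ξ). The boundary conditions carry over: u(0,τ) = u(π,τ) = 0.
Separating variables: u = Σ c_n exp(-2n²τ) sin(nξ). From u(ξ,0) = -3sin(3ξ): c_3=-3.
So u(ξ,τ) = -3exp(-18τ)sin(3ξ), and T(ξ,τ) = exp(-2ξ)u(ξ,τ).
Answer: T(ξ, τ) = -3exp(-2ξ)exp(-18τ)sin(3ξ)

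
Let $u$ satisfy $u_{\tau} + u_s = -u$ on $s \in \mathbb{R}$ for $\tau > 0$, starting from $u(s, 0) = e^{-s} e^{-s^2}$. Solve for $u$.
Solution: Substitute $u = e^{-s}w$, i.e. $w = e^{s}u$.
By the product rule, $u_s = e^{-s}(w_s - w)$, $u_{\tau} = e^{-s}w_{\tau}$.
Substituting into the PDE and dividing by $e^{-s}$: $w_{\tau} + (w_s - w) = -w$.
The lower-order terms cancel, leaving the standard advection equation $w_{\tau} + w_s = 0$.
Initial data for $w$: $w(s,0) = e^{s}u(s,0) = e^{-s^2}$.
Solve for $w$:
  By method of characteristics (waves move right with speed 1):
  Along characteristics $s - \tau =$ const, $w$ is constant, so $w(s,\tau) = f(s - \tau)$ with $f = w( \cdot , 0)$.
Hence $w(s,\tau) = e^{-(s - \tau)^2}$.
Transform back: $u(s,\tau) = e^{-s}w(s,\tau)$.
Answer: $u(s, \tau) = e^{-s} e^{-(-\tau + s)^2}$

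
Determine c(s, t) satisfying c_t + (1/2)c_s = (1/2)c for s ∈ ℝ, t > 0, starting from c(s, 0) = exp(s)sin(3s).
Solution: Substitute c = exp(s)u, i.e. u = exp(-s)c.
By the product rule, c_s = exp(s)(u_s + u), c_t = exp(s)u_t.
Substituting into the PDE and dividing by exp(s): u_t + (1/2)(u_s + u) = (1/2)u.
The lower-order terms cancel, leaving the standard advection equation u_t + (1/2)u_s = 0.
Initial data for u: u(s,0) = exp(-s)c(s,0) = sin(3s).
Solve for u:
  By method of characteristics (waves move right with speed 1/2):
  Along characteristics s - (1/2)t = const, u is constant, so u(s,t) = f(s - (1/2)t) with f = u(·, 0).
Hence u(s,t) = sin(3s - 3t/2).
Transform back: c(s,t) = exp(s)u(s,t).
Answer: c(s, t) = exp(s)sin(3s - 3t/2)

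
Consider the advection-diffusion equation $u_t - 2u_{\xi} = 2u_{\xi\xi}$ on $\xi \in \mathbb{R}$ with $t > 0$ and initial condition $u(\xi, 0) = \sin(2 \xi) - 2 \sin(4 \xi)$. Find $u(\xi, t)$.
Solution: Moving frame: $\eta = \xi + 2t$, $\sigma = t$, $u = w(\eta,\sigma)$, so $u_t = w_{\sigma} + 2w_{\eta}$ and $u_{\xi\xi} = w_{\eta\eta}$.
Hence $u_t - 2u_{\xi} = w_{\sigma}$ and the PDE becomes the heat equation $w_{\sigma} = 2w_{\eta\eta}$ on $\eta \in \mathbb{R}$.
Initial data: $w(\eta,0) = u(\eta,0) = \sin(2 \eta) - 2 \sin(4 \eta)$. Each mode $\sin(n\eta)$ decays as $e^{-2n^2\sigma}$ on $\mathbb{R}$, so $w(\eta,\sigma) = \sum c_n e^{-2n^2\sigma} \sin(n\eta)$ with $c_2=1, c_4=-2$: $w(\eta,\sigma) = e^{-8 \sigma} \sin(2 \eta) - 2 e^{-32 \sigma} \sin(4 \eta)$.
Substituting back: $u(\xi,t) = w(\xi + 2t, t)$.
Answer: $u(\xi, t) = e^{-8 t} \sin(2 \xi + 4 t) - 2 e^{-32 t} \sin(4 \xi + 8 t)$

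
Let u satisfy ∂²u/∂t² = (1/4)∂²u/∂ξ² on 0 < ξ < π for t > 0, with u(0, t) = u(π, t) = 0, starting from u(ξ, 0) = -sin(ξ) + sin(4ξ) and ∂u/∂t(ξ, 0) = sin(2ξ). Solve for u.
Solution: Separating variables: u = Σ [A_n cos(ω_n t) + B_n sin(ω_n t)] sin(nξ), ω_n = n/2. From ICs (B_n = velocity coefficient / ω_n): A_1=-1, A_4=1, B_2=1.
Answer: u(ξ, t) = sin(t)sin(2ξ) - sin(ξ)cos(t/2) + sin(4ξ)cos(2t)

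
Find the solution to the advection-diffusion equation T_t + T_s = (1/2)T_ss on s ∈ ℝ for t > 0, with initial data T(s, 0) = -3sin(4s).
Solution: Change to a moving frame: let η = s - t, σ = t and write T(s,t) = u(η,σ).
By the chain rule T_t = u_σ - u_η, T_s = u_η, T_ss = u_ηη.
Then T_t + T_s = u_σ: the advection term cancels and the PDE becomes the heat equation u_σ = (1/2)u_ηη on η ∈ ℝ.
Initial data: u(η,0) = T(η,0) = -3sin(4η).
On η ∈ ℝ each mode satisfies (sin(nη))″ = -n² sin(nη), so exp(-n²σ/2) sin(nη) solves the heat equation; by superposition u(η,σ) = Σ c_n exp(-n²σ/2) sin(nη).
Reading off the coefficients: c_4=-3, so u(η,σ) = -3exp(-8σ)sin(4η).
Substituting back η = s - t, σ = t: T(s,t) = u(s - t, t).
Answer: T(s, t) = -3exp(-8t)sin(4s - 4t)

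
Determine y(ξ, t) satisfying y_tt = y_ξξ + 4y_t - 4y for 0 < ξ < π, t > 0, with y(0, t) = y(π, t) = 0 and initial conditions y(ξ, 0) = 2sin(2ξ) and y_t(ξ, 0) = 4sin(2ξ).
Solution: Substitute y = exp(2t)u, i.e. u = exp(-2t)y.
By the product rule, y_t = exp(2t)(u_t + 2u), y_tt = exp(2t)(u_tt + 4u_t + 4u), y_ξξ = exp(2t)u_ξξ.
Substituting into the PDE and dividing by exp(2t): u_tt + 4u_t + 4u = u_ξξ + 4(u_t + 2u) - 4u.
The lower-order terms cancel, leaving the standard wave equation u_tt = u_ξξ.
Initial data for u: u(ξ,0) = y(ξ,0) = 2sin(2ξ); u_t(ξ,0) = y_t(ξ,0) - 2y(ξ,0) = 0. The boundary conditions carry over: u(0,t) = u(π,t) = 0.
Solve for u:
  Using separation of variables u = X(ξ)T(t):
  Eigenfunctions: sin(nξ), n = 1, 2, 3, ...
  General solution: u(ξ, t) = Σ [A_n cos(n t) + B_n sin(n t)] sin(nξ)
  From u(ξ,0) = 2sin(2ξ): A_2=2. From u_t(ξ,0) = 0: all B_n = 0.
Hence u(ξ,t) = 2sin(2ξ)cos(2t).
Transform back: y(ξ,t) = exp(2t)u(ξ,t).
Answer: y(ξ, t) = 2exp(2t)sin(2ξ)cos(2t)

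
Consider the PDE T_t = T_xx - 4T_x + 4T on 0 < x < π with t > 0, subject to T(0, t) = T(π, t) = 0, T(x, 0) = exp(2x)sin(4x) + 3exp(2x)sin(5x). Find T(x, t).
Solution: Substitute T = exp(2x)u.
Then T_x = exp(2x)(u_x + 2u), T_xx = exp(2x)(u_xx + 4u_x + 4u), T_t = exp(2x)u_t; substituting and dividing by exp(2x), the lower-order terms cancel: u_t = u_xx (standard heat equation).
Data for u: u(x,0) = exp(-2x)T(x,0) = sin(4x) + 3sin(5x). The boundary conditions carry over: u(0,t) = u(π,t) = 0.
Separating variables: u = Σ c_n exp(-n²t) sin(nx). From u(x,0) = sin(4x) + 3sin(5x): c_4=1, c_5=3.
So u(x,t) = exp(-16t)sin(4x) + 3exp(-25t)sin(5x), and T(x,t) = exp(2x)u(x,t).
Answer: T(x, t) = exp(-16t)exp(2x)sin(4x) + 3exp(-25t)exp(2x)sin(5x)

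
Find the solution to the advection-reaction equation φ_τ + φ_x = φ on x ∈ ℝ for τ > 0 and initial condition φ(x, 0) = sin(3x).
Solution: Substitute φ = exp(τ)u, i.e. u = exp(-τ)φ.
By the product rule, φ_τ = exp(τ)(u_τ + u), φ_x = exp(τ)u_x.
Substituting into the PDE and dividing by exp(τ): u_τ + u + u_x = u.
The lower-order terms cancel, leaving the standard advection equation u_τ + u_x = 0.
Initial data for u: u(x,0) = φ(x,0) = sin(3x).
Solve for u:
  By method of characteristics (waves move right with speed 1):
  Along characteristics x - τ = const, u is constant, so u(x,τ) = f(x - τ) with f = u(·, 0).
Hence u(x,τ) = sin(3x - 3τ).
Transform back: φ(x,τ) = exp(τ)u(x,τ).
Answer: φ(x, τ) = exp(τ)sin(3x - 3τ)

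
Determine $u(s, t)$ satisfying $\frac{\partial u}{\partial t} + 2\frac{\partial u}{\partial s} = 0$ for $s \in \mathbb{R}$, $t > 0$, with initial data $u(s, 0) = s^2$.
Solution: By method of characteristics (waves move right with speed 2):
Along characteristics $s - 2t =$ const, $u$ is constant, so $u(s,t) = f(s - 2t)$ with $f = u( \cdot , 0)$.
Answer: $u(s, t) = s^2 - 4 s t + 4 t^2$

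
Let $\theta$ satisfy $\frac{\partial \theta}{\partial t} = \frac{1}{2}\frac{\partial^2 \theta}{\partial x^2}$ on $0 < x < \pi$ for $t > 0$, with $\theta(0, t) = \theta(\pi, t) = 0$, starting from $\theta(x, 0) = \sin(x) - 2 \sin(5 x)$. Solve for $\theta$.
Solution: Separating variables: $\theta = \sum c_n e^{-n^2t/2} \sin(nx)$. From $\theta(x,0) = \sin(x) - 2 \sin(5 x)$: $c_1=1, c_5=-2$.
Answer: $\theta(x, t) = e^{-t/2} \sin(x) - 2 e^{-25 t/2} \sin(5 x)$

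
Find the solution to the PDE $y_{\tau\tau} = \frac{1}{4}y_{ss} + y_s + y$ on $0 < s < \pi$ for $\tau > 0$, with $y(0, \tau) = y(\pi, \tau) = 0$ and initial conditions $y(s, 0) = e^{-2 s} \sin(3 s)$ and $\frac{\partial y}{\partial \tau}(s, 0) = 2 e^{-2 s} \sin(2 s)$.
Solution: Substitute $y = e^{-2s}u$, i.e. $u = e^{2s}y$.
By the product rule, $y_s = e^{-2s}(u_s - 2u)$, $y_{ss} = e^{-2s}(u_{ss} - 4u_s + 4u)$, $y_{\tau\tau} = e^{-2s}u_{\tau\tau}$.
Substituting into the PDE and dividing by $e^{-2s}$: $u_{\tau\tau} = \frac{1}{4}(u_{ss} - 4u_s + 4u) + (u_s - 2u) + u$.
The lower-order terms cancel, leaving the standard wave equation $u_{\tau\tau} = \frac{1}{4}u_{ss}$.
Initial data for $u$: $u(s,0) = e^{2s}y(s,0) = \sin(3 s)$; $u_{\tau}(s,0) = e^{2s}y_{\tau}(s,0) = 2 \sin(2 s)$. The boundary conditions carry over: $u(0,\tau) = u(\pi,\tau) = 0$.
Solve for $u$:
  Using separation of variables $u = X(s)T(\tau)$:
  Eigenfunctions: $\sin(ns)$, $n = 1, 2, 3, \ldots$
  General solution: $u(s, \tau) = \sum [A_n \cos(n \tau/2) + B_n \sin(n \tau/2)] \sin(ns)$
  From $u(s,0) = \sin(3 s)$: $A_3=1$. From $u_{\tau}(s,0) = 2 \sin(2 s)$, using $u_{\tau}(s,0) = \sum \omega_n B_n \sin(ns)$ with $\omega_n = n/2$: $B_2 = 2/1 = 2$.
Hence $u(s,\tau) = 2 \sin(2 s) \sin(\tau) + \sin(3 s) \cos(3 \tau/2)$.
Transform back: $y(s,\tau) = e^{-2s}u(s,\tau)$.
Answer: $y(s, \tau) = 2 e^{-2 s} \sin(\tau) \sin(2 s) + e^{-2 s} \sin(3 s) \cos(3 \tau/2)$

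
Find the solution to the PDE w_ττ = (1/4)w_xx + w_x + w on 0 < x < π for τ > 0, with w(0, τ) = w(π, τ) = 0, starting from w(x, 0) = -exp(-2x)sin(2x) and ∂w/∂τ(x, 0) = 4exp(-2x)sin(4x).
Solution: Substitute w = exp(-2x)u.
Then w_x = exp(-2x)(u_x - 2u), w_xx = exp(-2x)(u_xx - 4u_x + 4u), w_ττ = exp(-2x)u_ττ; substituting and dividing by exp(-2x), the lower-order terms cancel: u_ττ = (1/4)u_xx (standard wave equation).
Data for u: u(x,0) = exp(2x)w(x,0) = -sin(2x); u_τ(x,0) = exp(2x)w_τ(x,0) = 4sin(4x). The boundary conditions carry over: u(0,τ) = u(π,τ) = 0.
Separating variables: u = Σ [A_n cos(ω_n τ) + B_n sin(ω_n τ)] sin(nx), ω_n = n/2. From ICs (B_n = velocity coefficient / ω_n): A_2=-1, B_4=2.
So u(x,τ) = -sin(2x)cos(τ) + 2sin(4x)sin(2τ), and w(x,τ) = exp(-2x)u(x,τ).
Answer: w(x, τ) = -exp(-2x)sin(2x)cos(τ) + 2exp(-2x)sin(4x)sin(2τ)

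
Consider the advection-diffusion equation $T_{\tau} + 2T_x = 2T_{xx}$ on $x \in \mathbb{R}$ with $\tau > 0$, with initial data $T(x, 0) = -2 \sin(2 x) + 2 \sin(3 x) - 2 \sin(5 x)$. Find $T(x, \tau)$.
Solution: Change to a moving frame: let $\eta = x - 2\tau$, $\sigma = \tau$ and write $T(x,\tau) = u(\eta,\sigma)$.
By the chain rule $T_{\tau} = u_{\sigma} - 2u_{\eta}$, $T_x = u_{\eta}$, $T_{xx} = u_{\eta\eta}$.
Then $T_{\tau} + 2T_x = u_{\sigma}$: the advection term cancels and the PDE becomes the heat equation $u_{\sigma} = 2u_{\eta\eta}$ on $\eta \in \mathbb{R}$.
Initial data: $u(\eta,0) = T(\eta,0) = -2 \sin(2 \eta) + 2 \sin(3 \eta) - 2 \sin(5 \eta)$.
On $\eta \in \mathbb{R}$ each mode satisfies $(\sin(n\eta))'' = -n^2 \sin(n\eta)$, so $e^{-2n^2\sigma} \sin(n\eta)$ solves the heat equation; by superposition $u(\eta,\sigma) = \sum c_n e^{-2n^2\sigma} \sin(n\eta)$.
Reading off the coefficients: $c_2=-2, c_3=2, c_5=-2$, so $u(\eta,\sigma) = -2 e^{-8 \sigma} \sin(2 \eta) + 2 e^{-18 \sigma} \sin(3 \eta) - 2 e^{-50 \sigma} \sin(5 \eta)$.
Substituting back $\eta = x - 2\tau$, $\sigma = \tau$: $T(x,\tau) = u(x - 2\tau, \tau)$.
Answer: $T(x, \tau) = 2 e^{-8 \tau} \sin(4 \tau - 2 x) - 2 e^{-18 \tau} \sin(6 \tau - 3 x) + 2 e^{-50 \tau} \sin(10 \tau - 5 x)$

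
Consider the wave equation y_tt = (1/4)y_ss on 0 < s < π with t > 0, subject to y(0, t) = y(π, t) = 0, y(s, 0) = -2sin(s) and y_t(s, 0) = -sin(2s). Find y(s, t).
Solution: Separating variables: y = Σ [A_n cos(ω_n t) + B_n sin(ω_n t)] sin(ns), ω_n = n/2. From ICs (B_n = velocity coefficient / ω_n): A_1=-2, B_2=-1.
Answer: y(s, t) = -2sin(s)cos(t/2) - sin(2s)sin(t)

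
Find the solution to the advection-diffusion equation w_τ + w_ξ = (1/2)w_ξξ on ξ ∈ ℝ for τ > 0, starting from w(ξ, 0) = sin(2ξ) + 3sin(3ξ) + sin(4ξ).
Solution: Moving frame: η = ξ - τ, σ = τ, w = u(η,σ), so w_τ = u_σ - u_η and w_ξξ = u_ηη.
Hence w_τ + w_ξ = u_σ and the PDE becomes the heat equation u_σ = (1/2)u_ηη on η ∈ ℝ.
Initial data: u(η,0) = w(η,0) = sin(2η) + 3sin(3η) + sin(4η). Each mode sin(nη) decays as exp(-n²σ/2) on ℝ, so u(η,σ) = Σ c_n exp(-n²σ/2) sin(nη) with c_2=1, c_3=3, c_4=1: u(η,σ) = exp(-2σ)sin(2η) + exp(-8σ)sin(4η) + 3exp(-9σ/2)sin(3η).
Substituting back: w(ξ,τ) = u(ξ - τ, τ).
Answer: w(ξ, τ) = exp(-2τ)sin(2ξ - 2τ) + exp(-8τ)sin(4ξ - 4τ) + 3exp(-9τ/2)sin(3ξ - 3τ)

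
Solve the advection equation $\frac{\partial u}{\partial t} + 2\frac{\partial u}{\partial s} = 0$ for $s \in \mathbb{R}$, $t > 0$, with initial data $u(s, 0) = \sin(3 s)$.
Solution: By method of characteristics (waves move right with speed 2):
Along characteristics $s - 2t =$ const, $u$ is constant, so $u(s,t) = f(s - 2t)$ with $f = u( \cdot , 0)$.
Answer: $u(s, t) = \sin(3 s - 6 t)$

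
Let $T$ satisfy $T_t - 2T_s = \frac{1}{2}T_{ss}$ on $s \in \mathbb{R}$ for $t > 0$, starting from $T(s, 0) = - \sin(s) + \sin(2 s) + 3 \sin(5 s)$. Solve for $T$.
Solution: Change to a moving frame: let $\eta = s + 2t$, $\sigma = t$ and write $T(s,t) = u(\eta,\sigma)$.
By the chain rule $T_t = u_{\sigma} + 2u_{\eta}$, $T_s = u_{\eta}$, $T_{ss} = u_{\eta\eta}$.
Then $T_t - 2T_s = u_{\sigma}$: the advection term cancels and the PDE becomes the heat equation $u_{\sigma} = \frac{1}{2}u_{\eta\eta}$ on $\eta \in \mathbb{R}$.
Initial data: $u(\eta,0) = T(\eta,0) = - \sin(\eta) + \sin(2 \eta) + 3 \sin(5 \eta)$.
On $\eta \in \mathbb{R}$ each mode satisfies $(\sin(n\eta))'' = -n^2 \sin(n\eta)$, so $e^{-n^2\sigma/2} \sin(n\eta)$ solves the heat equation; by superposition $u(\eta,\sigma) = \sum c_n e^{-n^2\sigma/2} \sin(n\eta)$.
Reading off the coefficients: $c_1=-1, c_2=1, c_5=3$, so $u(\eta,\sigma) = e^{-2 \sigma} \sin(2 \eta) - e^{-\sigma/2} \sin(\eta) + 3 e^{-25 \sigma/2} \sin(5 \eta)$.
Substituting back $\eta = s + 2t$, $\sigma = t$: $T(s,t) = u(s + 2t, t)$.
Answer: $T(s, t) = e^{-2 t} \sin(2 s + 4 t) -  e^{-t/2} \sin(s + 2 t) + 3 e^{-25 t/2} \sin(5 s + 10 t)$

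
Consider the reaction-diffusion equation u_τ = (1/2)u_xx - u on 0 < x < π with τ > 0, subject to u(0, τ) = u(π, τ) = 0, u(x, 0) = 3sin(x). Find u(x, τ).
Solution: Substitute u = exp(-τ)w, i.e. w = exp(τ)u.
By the product rule, u_τ = exp(-τ)(w_τ - w), u_xx = exp(-τ)w_xx.
Substituting into the PDE and dividing by exp(-τ): w_τ - w = (1/2)w_xx - w.
The lower-order terms cancel, leaving the standard heat equation w_τ = (1/2)w_xx.
Initial data for w: w(x,0) = u(x,0) = 3sin(x). The boundary conditions carry over: w(0,τ) = w(π,τ) = 0.
Solve for w:
  Using separation of variables w = X(x)T(τ):
  Eigenfunctions: sin(nx), n = 1, 2, 3, ...
  General solution: w(x, τ) = Σ c_n sin(nx) exp(-n² τ/2)
  Matching w(x,0) = 3sin(x) term by term: c_1=3.
Hence w(x,τ) = 3exp(-τ/2)sin(x).
Transform back: u(x,τ) = exp(-τ)w(x,τ).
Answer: u(x, τ) = 3exp(-3τ/2)sin(x)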